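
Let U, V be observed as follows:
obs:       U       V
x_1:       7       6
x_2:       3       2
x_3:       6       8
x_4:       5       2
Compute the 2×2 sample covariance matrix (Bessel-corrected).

Step 1 — column means:
  mean(U) = (7 + 3 + 6 + 5) / 4 = 21/4 = 5.25
  mean(V) = (6 + 2 + 8 + 2) / 4 = 18/4 = 4.5

Step 2 — sample covariance S[i,j] = (1/(n-1)) · Σ_k (x_{k,i} - mean_i) · (x_{k,j} - mean_j), with n-1 = 3.
  S[U,U] = ((1.75)·(1.75) + (-2.25)·(-2.25) + (0.75)·(0.75) + (-0.25)·(-0.25)) / 3 = 8.75/3 = 2.9167
  S[U,V] = ((1.75)·(1.5) + (-2.25)·(-2.5) + (0.75)·(3.5) + (-0.25)·(-2.5)) / 3 = 11.5/3 = 3.8333
  S[V,V] = ((1.5)·(1.5) + (-2.5)·(-2.5) + (3.5)·(3.5) + (-2.5)·(-2.5)) / 3 = 27/3 = 9

S is symmetric (S[j,i] = S[i,j]). Assembling:

S = [[2.9167, 3.8333],
 [3.8333, 9]]


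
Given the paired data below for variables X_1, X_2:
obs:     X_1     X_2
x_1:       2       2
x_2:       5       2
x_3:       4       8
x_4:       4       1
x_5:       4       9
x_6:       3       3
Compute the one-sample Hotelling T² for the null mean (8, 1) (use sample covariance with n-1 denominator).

Step 1 — sample mean vector:
  mean(X_1) = (2 + 5 + 4 + 4 + 4 + 3) / 6 = 22/6 = 3.6667
  mean(X_2) = (2 + 2 + 8 + 1 + 9 + 3) / 6 = 25/6 = 4.1667
  x̄ = (3.6667, 4.1667),  deviation x̄ - mu_0 = (3.6667, 4.1667) - (8, 1) = (-4.3333, 3.1667).

Step 2 — sample covariance matrix, S[i,j] = (1/(n-1)) · Σ_k (x_{k,i} - mean_i) · (x_{k,j} - mean_j), divisor n-1 = 5:
  S[X_1,X_1] = ((-1.6667)·(-1.6667) + (1.3333)·(1.3333) + (0.3333)·(0.3333) + (0.3333)·(0.3333) + (0.3333)·(0.3333) + (-0.6667)·(-0.6667)) / 5 = 5.3333/5 = 1.0667
  S[X_1,X_2] = ((-1.6667)·(-2.1667) + (1.3333)·(-2.1667) + (0.3333)·(3.8333) + (0.3333)·(-3.1667) + (0.3333)·(4.8333) + (-0.6667)·(-1.1667)) / 5 = 3.3333/5 = 0.6667
  S[X_2,X_2] = ((-2.1667)·(-2.1667) + (-2.1667)·(-2.1667) + (3.8333)·(3.8333) + (-3.1667)·(-3.1667) + (4.8333)·(4.8333) + (-1.1667)·(-1.1667)) / 5 = 58.8333/5 = 11.7667
  S = [[1.0667, 0.6667],
 [0.6667, 11.7667]].

Step 3 — invert S. det(S) = 1.0667·11.7667 - (0.6667)² = 12.1067.
  S^{-1} = (1/det) · [[d, -b], [-b, a]] = [[0.9719, -0.0551],
 [-0.0551, 0.0881]].

Step 4 — quadratic form (x̄ - mu_0)^T · S^{-1} · (x̄ - mu_0):
  S^{-1} · (x̄ - mu_0) = (-4.386, 0.5176),
  (x̄ - mu_0)^T · [...] = (-4.3333)·(-4.386) + (3.1667)·(0.5176) = 20.6452.

Step 5 — scale by n: T² = 6 · 20.6452 = 123.8711.

T² ≈ 123.8711


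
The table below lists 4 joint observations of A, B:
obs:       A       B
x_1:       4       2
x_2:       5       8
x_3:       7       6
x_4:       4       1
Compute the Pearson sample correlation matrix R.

Step 1 — column means:
  mean(A) = (4 + 5 + 7 + 4) / 4 = 20/4 = 5
  mean(B) = (2 + 8 + 6 + 1) / 4 = 17/4 = 4.25

Step 2 — sample variances and covariances s[i,j] = (1/(n-1)) · Σ_k (x_{k,i} - mean_i) · (x_{k,j} - mean_j), with n-1 = 3:
  s[A,A] = ((-1)·(-1) + (0)·(0) + (2)·(2) + (-1)·(-1)) / 3 = 6/3 = 2
  s[A,B] = ((-1)·(-2.25) + (0)·(3.75) + (2)·(1.75) + (-1)·(-3.25)) / 3 = 9/3 = 3
  s[B,B] = ((-2.25)·(-2.25) + (3.75)·(3.75) + (1.75)·(1.75) + (-3.25)·(-3.25)) / 3 = 32.75/3 = 10.9167
  Sample standard deviations s_i = √(s[i,i]):
  s(A) = √(2) = 1.4142
  s(B) = √(10.9167) = 3.304

Step 3 — r_{ij} = s_{ij} / (s_i · s_j):
  r[A,A] = 1 (diagonal).
  r[A,B] = 3 / (1.4142 · 3.304) = 3 / 4.6726 = 0.642
  r[B,B] = 1 (diagonal).

R is symmetric with unit diagonal. Assembling:

R = [[1, 0.642],
 [0.642, 1]]


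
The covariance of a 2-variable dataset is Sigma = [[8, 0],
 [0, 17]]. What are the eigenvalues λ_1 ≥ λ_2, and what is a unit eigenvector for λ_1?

Step 1 — characteristic polynomial of 2×2 Sigma:
  det(Sigma - λI) = λ² - trace · λ + det = 0.
  trace = 8 + 17 = 25, det = 8·17 - (0)² = 136.
Step 2 — discriminant:
  Δ = trace² - 4·det = 625 - 544 = 81.
Step 3 — eigenvalues:
  λ = (trace ± √Δ)/2 = (25 ± 9)/2,
  λ_1 = 17,  λ_2 = 8.

Step 4 — unit eigenvector for λ_1: Sigma is diagonal, so its eigenvectors are the coordinate axes. λ_1 = 17 is the diagonal entry on the second coordinate axis, hence
  v_1 = (0, 1) (||v_1|| = 1).

λ_1 = 17,  λ_2 = 8;  v_1 ≈ (0, 1)


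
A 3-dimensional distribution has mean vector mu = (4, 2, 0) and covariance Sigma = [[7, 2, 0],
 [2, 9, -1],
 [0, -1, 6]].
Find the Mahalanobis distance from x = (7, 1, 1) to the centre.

Step 1 — centre the observation: (x - mu) = (3, -1, 1).

Step 2 — invert Sigma (cofactor / det for 3×3, or solve directly):
  Sigma^{-1} = [[0.1527, -0.0346, -0.0058],
 [-0.0346, 0.121, 0.0202],
 [-0.0058, 0.0202, 0.17]].

Step 3 — form the quadratic (x - mu)^T · Sigma^{-1} · (x - mu):
  Sigma^{-1} · (x - mu) = (0.487, -0.2046, 0.1326).
  (x - mu)^T · [Sigma^{-1} · (x - mu)] = (3)·(0.487) + (-1)·(-0.2046) + (1)·(0.1326) = 1.7983.

Step 4 — take square root: d = √(1.7983) ≈ 1.341.

d(x, mu) = √(1.7983) ≈ 1.341


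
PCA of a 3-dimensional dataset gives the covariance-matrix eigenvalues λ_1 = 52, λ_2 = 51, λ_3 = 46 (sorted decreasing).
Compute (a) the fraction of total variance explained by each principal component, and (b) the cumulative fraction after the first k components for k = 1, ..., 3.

Step 1 — total variance = trace(Sigma) = Σ λ_i = 52 + 51 + 46 = 149.

Step 2 — fraction explained by component i = λ_i / Σ λ:
  PC1: 52/149 = 0.349
  PC2: 51/149 = 0.3423
  PC3: 46/149 = 0.3087

Step 3 — cumulative fraction after k components = (λ_1 + ... + λ_k) / Σ λ:
  k = 1: 52/149 = 0.349
  k = 2: (52 + 51)/149 = 103/149 = 0.6913
  k = 3: (52 + 51 + 46)/149 = 149/149 = 1

Summary (fraction, with percent):

explained: PC1 0.349 (34.9%), PC2 0.3423 (34.23%), PC3 0.3087 (30.87%);  cumulative: 0.349, 0.6913, 1


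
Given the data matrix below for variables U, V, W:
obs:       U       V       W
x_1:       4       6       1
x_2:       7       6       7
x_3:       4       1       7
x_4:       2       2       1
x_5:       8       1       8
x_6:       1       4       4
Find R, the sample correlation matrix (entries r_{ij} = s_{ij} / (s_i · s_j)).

Step 1 — column means:
  mean(U) = (4 + 7 + 4 + 2 + 8 + 1) / 6 = 26/6 = 4.3333
  mean(V) = (6 + 6 + 1 + 2 + 1 + 4) / 6 = 20/6 = 3.3333
  mean(W) = (1 + 7 + 7 + 1 + 8 + 4) / 6 = 28/6 = 4.6667

Step 2 — sample variances and covariances s[i,j] = (1/(n-1)) · Σ_k (x_{k,i} - mean_i) · (x_{k,j} - mean_j), with n-1 = 5:
  s[U,U] = ((-0.3333)·(-0.3333) + (2.6667)·(2.6667) + (-0.3333)·(-0.3333) + (-2.3333)·(-2.3333) + (3.6667)·(3.6667) + (-3.3333)·(-3.3333)) / 5 = 37.3333/5 = 7.4667
  s[U,V] = ((-0.3333)·(2.6667) + (2.6667)·(2.6667) + (-0.3333)·(-2.3333) + (-2.3333)·(-1.3333) + (3.6667)·(-2.3333) + (-3.3333)·(0.6667)) / 5 = -0.6667/5 = -0.1333
  s[U,W] = ((-0.3333)·(-3.6667) + (2.6667)·(2.3333) + (-0.3333)·(2.3333) + (-2.3333)·(-3.6667) + (3.6667)·(3.3333) + (-3.3333)·(-0.6667)) / 5 = 29.6667/5 = 5.9333
  s[V,V] = ((2.6667)·(2.6667) + (2.6667)·(2.6667) + (-2.3333)·(-2.3333) + (-1.3333)·(-1.3333) + (-2.3333)·(-2.3333) + (0.6667)·(0.6667)) / 5 = 27.3333/5 = 5.4667
  s[V,W] = ((2.6667)·(-3.6667) + (2.6667)·(2.3333) + (-2.3333)·(2.3333) + (-1.3333)·(-3.6667) + (-2.3333)·(3.3333) + (0.6667)·(-0.6667)) / 5 = -12.3333/5 = -2.4667
  s[W,W] = ((-3.6667)·(-3.6667) + (2.3333)·(2.3333) + (2.3333)·(2.3333) + (-3.6667)·(-3.6667) + (3.3333)·(3.3333) + (-0.6667)·(-0.6667)) / 5 = 49.3333/5 = 9.8667
  Sample standard deviations s_i = √(s[i,i]):
  s(U) = √(7.4667) = 2.7325
  s(V) = √(5.4667) = 2.3381
  s(W) = √(9.8667) = 3.1411

Step 3 — r_{ij} = s_{ij} / (s_i · s_j):
  r[U,U] = 1 (diagonal).
  r[U,V] = -0.1333 / (2.7325 · 2.3381) = -0.1333 / 6.3889 = -0.0209
  r[U,W] = 5.9333 / (2.7325 · 3.1411) = 5.9333 / 8.5832 = 0.6913
  r[V,V] = 1 (diagonal).
  r[V,W] = -2.4667 / (2.3381 · 3.1411) = -2.4667 / 7.3442 = -0.3359
  r[W,W] = 1 (diagonal).

R is symmetric with unit diagonal. Assembling:

R = [[1, -0.0209, 0.6913],
 [-0.0209, 1, -0.3359],
 [0.6913, -0.3359, 1]]


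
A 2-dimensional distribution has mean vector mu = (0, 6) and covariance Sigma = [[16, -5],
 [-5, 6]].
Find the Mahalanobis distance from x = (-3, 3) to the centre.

Step 1 — centre the observation: (x - mu) = (-3, -3).

Step 2 — invert Sigma. det(Sigma) = 16·6 - (-5)² = 71.
  Sigma^{-1} = (1/det) · [[d, -b], [-b, a]] = [[0.0845, 0.0704],
 [0.0704, 0.2254]].

Step 3 — form the quadratic (x - mu)^T · Sigma^{-1} · (x - mu):
  Sigma^{-1} · (x - mu) = (-0.4648, -0.8873).
  (x - mu)^T · [Sigma^{-1} · (x - mu)] = (-3)·(-0.4648) + (-3)·(-0.8873) = 4.0563.

Step 4 — take square root: d = √(4.0563) ≈ 2.014.

d(x, mu) = √(4.0563) ≈ 2.014


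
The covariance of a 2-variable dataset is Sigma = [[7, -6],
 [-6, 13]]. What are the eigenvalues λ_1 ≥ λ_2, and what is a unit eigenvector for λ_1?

Step 1 — characteristic polynomial of 2×2 Sigma:
  det(Sigma - λI) = λ² - trace · λ + det = 0.
  trace = 7 + 13 = 20, det = 7·13 - (-6)² = 55.
Step 2 — discriminant:
  Δ = trace² - 4·det = 400 - 220 = 180.
Step 3 — eigenvalues:
  λ = (trace ± √Δ)/2 = (20 ± 13.4164)/2,
  λ_1 = 16.7082,  λ_2 = 3.2918.

Step 4 — unit eigenvector for λ_1: solve (Sigma - λ_1 I)v = 0. First row:
  (7 - 16.7082)·v_x + (-6)·v_y = 0, i.e. (-9.7082)·v_x + (-6)·v_y = 0,
  so v ∝ (b, λ_1 - a) = (-6, 9.7082); multiply by -1 so the first entry is positive: u = (6, -9.7082).
  ||u|| = √((6)² + (-9.7082)²) = √(130.2492) ≈ 11.4127,
  v_1 = u/||u|| ≈ (0.5257, -0.8507) (||v_1|| = 1).

λ_1 = 16.7082,  λ_2 = 3.2918;  v_1 ≈ (0.5257, -0.8507)


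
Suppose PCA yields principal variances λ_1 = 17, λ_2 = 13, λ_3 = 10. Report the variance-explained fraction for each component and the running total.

Step 1 — total variance = trace(Sigma) = Σ λ_i = 17 + 13 + 10 = 40.

Step 2 — fraction explained by component i = λ_i / Σ λ:
  PC1: 17/40 = 0.425
  PC2: 13/40 = 0.325
  PC3: 10/40 = 0.25

Step 3 — cumulative fraction after k components = (λ_1 + ... + λ_k) / Σ λ:
  k = 1: 17/40 = 0.425
  k = 2: (17 + 13)/40 = 30/40 = 0.75
  k = 3: (17 + 13 + 10)/40 = 40/40 = 1

Summary (fraction, with percent):

explained: PC1 0.425 (42.5%), PC2 0.325 (32.5%), PC3 0.25 (25%);  cumulative: 0.425, 0.75, 1


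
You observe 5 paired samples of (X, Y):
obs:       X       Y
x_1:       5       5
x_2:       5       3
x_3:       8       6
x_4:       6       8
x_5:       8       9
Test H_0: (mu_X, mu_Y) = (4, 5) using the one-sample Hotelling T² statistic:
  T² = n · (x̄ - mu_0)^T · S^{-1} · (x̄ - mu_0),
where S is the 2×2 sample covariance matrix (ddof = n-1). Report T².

Step 1 — sample mean vector:
  mean(X) = (5 + 5 + 8 + 6 + 8) / 5 = 32/5 = 6.4
  mean(Y) = (5 + 3 + 6 + 8 + 9) / 5 = 31/5 = 6.2
  x̄ = (6.4, 6.2),  deviation x̄ - mu_0 = (6.4, 6.2) - (4, 5) = (2.4, 1.2).

Step 2 — sample covariance matrix, S[i,j] = (1/(n-1)) · Σ_k (x_{k,i} - mean_i) · (x_{k,j} - mean_j), divisor n-1 = 4:
  S[X,X] = ((-1.4)·(-1.4) + (-1.4)·(-1.4) + (1.6)·(1.6) + (-0.4)·(-0.4) + (1.6)·(1.6)) / 4 = 9.2/4 = 2.3
  S[X,Y] = ((-1.4)·(-1.2) + (-1.4)·(-3.2) + (1.6)·(-0.2) + (-0.4)·(1.8) + (1.6)·(2.8)) / 4 = 9.6/4 = 2.4
  S[Y,Y] = ((-1.2)·(-1.2) + (-3.2)·(-3.2) + (-0.2)·(-0.2) + (1.8)·(1.8) + (2.8)·(2.8)) / 4 = 22.8/4 = 5.7
  S = [[2.3, 2.4],
 [2.4, 5.7]].

Step 3 — invert S. det(S) = 2.3·5.7 - (2.4)² = 7.35.
  S^{-1} = (1/det) · [[d, -b], [-b, a]] = [[0.7755, -0.3265],
 [-0.3265, 0.3129]].

Step 4 — quadratic form (x̄ - mu_0)^T · S^{-1} · (x̄ - mu_0):
  S^{-1} · (x̄ - mu_0) = (1.4694, -0.4082),
  (x̄ - mu_0)^T · [...] = (2.4)·(1.4694) + (1.2)·(-0.4082) = 3.0367.

Step 5 — scale by n: T² = 5 · 3.0367 = 15.1837.

T² ≈ 15.1837


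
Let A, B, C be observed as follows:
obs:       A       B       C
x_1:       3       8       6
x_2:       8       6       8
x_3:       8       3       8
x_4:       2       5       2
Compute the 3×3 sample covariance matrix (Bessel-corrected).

Step 1 — column means:
  mean(A) = (3 + 8 + 8 + 2) / 4 = 21/4 = 5.25
  mean(B) = (8 + 6 + 3 + 5) / 4 = 22/4 = 5.5
  mean(C) = (6 + 8 + 8 + 2) / 4 = 24/4 = 6

Step 2 — sample covariance S[i,j] = (1/(n-1)) · Σ_k (x_{k,i} - mean_i) · (x_{k,j} - mean_j), with n-1 = 3.
  S[A,A] = ((-2.25)·(-2.25) + (2.75)·(2.75) + (2.75)·(2.75) + (-3.25)·(-3.25)) / 3 = 30.75/3 = 10.25
  S[A,B] = ((-2.25)·(2.5) + (2.75)·(0.5) + (2.75)·(-2.5) + (-3.25)·(-0.5)) / 3 = -9.5/3 = -3.1667
  S[A,C] = ((-2.25)·(0) + (2.75)·(2) + (2.75)·(2) + (-3.25)·(-4)) / 3 = 24/3 = 8
  S[B,B] = ((2.5)·(2.5) + (0.5)·(0.5) + (-2.5)·(-2.5) + (-0.5)·(-0.5)) / 3 = 13/3 = 4.3333
  S[B,C] = ((2.5)·(0) + (0.5)·(2) + (-2.5)·(2) + (-0.5)·(-4)) / 3 = -2/3 = -0.6667
  S[C,C] = ((0)·(0) + (2)·(2) + (2)·(2) + (-4)·(-4)) / 3 = 24/3 = 8

S is symmetric (S[j,i] = S[i,j]). Assembling:

S = [[10.25, -3.1667, 8],
 [-3.1667, 4.3333, -0.6667],
 [8, -0.6667, 8]]


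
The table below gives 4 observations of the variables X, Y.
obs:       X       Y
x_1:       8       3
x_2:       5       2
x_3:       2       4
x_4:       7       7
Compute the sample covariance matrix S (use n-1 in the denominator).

Step 1 — column means:
  mean(X) = (8 + 5 + 2 + 7) / 4 = 22/4 = 5.5
  mean(Y) = (3 + 2 + 4 + 7) / 4 = 16/4 = 4

Step 2 — sample covariance S[i,j] = (1/(n-1)) · Σ_k (x_{k,i} - mean_i) · (x_{k,j} - mean_j), with n-1 = 3.
  S[X,X] = ((2.5)·(2.5) + (-0.5)·(-0.5) + (-3.5)·(-3.5) + (1.5)·(1.5)) / 3 = 21/3 = 7
  S[X,Y] = ((2.5)·(-1) + (-0.5)·(-2) + (-3.5)·(0) + (1.5)·(3)) / 3 = 3/3 = 1
  S[Y,Y] = ((-1)·(-1) + (-2)·(-2) + (0)·(0) + (3)·(3)) / 3 = 14/3 = 4.6667

S is symmetric (S[j,i] = S[i,j]). Assembling:

S = [[7, 1],
 [1, 4.6667]]


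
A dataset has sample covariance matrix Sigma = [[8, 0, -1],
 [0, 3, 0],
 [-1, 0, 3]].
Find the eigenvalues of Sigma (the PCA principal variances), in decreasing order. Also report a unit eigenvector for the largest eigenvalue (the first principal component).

Step 1 — characteristic polynomial p(λ) = det(λI - Sigma) = λ³ - tr·λ² + c_1·λ - det, where tr = trace, c_1 = sum of the principal 2×2 minors, det = det(Sigma):
  tr = 8 + 3 + 3 = 14,
  c_1 = (8·3 - (0)²) + (8·3 - (-1)²) + (3·3 - (0)²) = 24 + 23 + 9 = 56,
  det = 8·(3·3 - (0)²) - (0)·((0)·3 - (0)·(-1)) + (-1)·((0)·(0) - 3·(-1)) = 8·(9) - (0)·(0) + (-1)·(3) = 69.
  So p(λ) = λ³ - 14λ² + 56λ - 69.
Step 2 — look for an integer root (rational root theorem: any rational root is an integer divisor of 69). Testing λ = 3:
  p(3) = 27 - 126 + 168 - 69 = 0  ✓
  Dividing out (λ - 3): p(λ) = (λ - 3)(λ² - 11λ + 23).
Step 3 — remaining eigenvalues from the quadratic λ² - 11λ + 23 = 0:
  Δ = 11² - 4·23 = 121 - 92 = 29,  λ = (11 ± √29)/2 = (11 ± 5.3852)/2 ≈ 8.1926 or 2.8074.
  Sorted: λ_1 = 8.1926,  λ_2 = 3,  λ_3 = 2.8074  (check: sum = 14 = tr ✓).

Step 4 — unit eigenvector for λ_1 ≈ 8.1926: v spans the null space of (Sigma - λ_1 I), whose rows are
  r_1 = (-0.1926, 0, -1),  r_2 = (0, -5.1926, 0),  r_3 = (-1, 0, -5.1926).
  v is orthogonal to every row, so take v ∝ r_1 × r_2 = ((0)·(0) - (-1)·(-5.1926), (-1)·(0) - (-0.1926)·(0), (-0.1926)·(-5.1926) - (0)·(0)) ≈ (-5.1926, 0, 1).
  Rescale (multiply by -1 so the first nonzero entry is positive): u = (5.1926, 0, -1).
  ||u|| = √((5.1926)² + (0)² + (-1)²) = √(27.9629) ≈ 5.288,  v_1 = u/||u|| ≈ (0.982, 0, -0.1891) (||v_1|| = 1).

λ_1 = 8.1926,  λ_2 = 3,  λ_3 = 2.8074;  v_1 ≈ (0.982, 0, -0.1891)


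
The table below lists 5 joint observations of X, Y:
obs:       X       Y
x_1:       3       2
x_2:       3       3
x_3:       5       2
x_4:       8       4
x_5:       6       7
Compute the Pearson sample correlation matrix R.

Step 1 — column means:
  mean(X) = (3 + 3 + 5 + 8 + 6) / 5 = 25/5 = 5
  mean(Y) = (2 + 3 + 2 + 4 + 7) / 5 = 18/5 = 3.6

Step 2 — sample variances and covariances s[i,j] = (1/(n-1)) · Σ_k (x_{k,i} - mean_i) · (x_{k,j} - mean_j), with n-1 = 4:
  s[X,X] = ((-2)·(-2) + (-2)·(-2) + (0)·(0) + (3)·(3) + (1)·(1)) / 4 = 18/4 = 4.5
  s[X,Y] = ((-2)·(-1.6) + (-2)·(-0.6) + (0)·(-1.6) + (3)·(0.4) + (1)·(3.4)) / 4 = 9/4 = 2.25
  s[Y,Y] = ((-1.6)·(-1.6) + (-0.6)·(-0.6) + (-1.6)·(-1.6) + (0.4)·(0.4) + (3.4)·(3.4)) / 4 = 17.2/4 = 4.3
  Sample standard deviations s_i = √(s[i,i]):
  s(X) = √(4.5) = 2.1213
  s(Y) = √(4.3) = 2.0736

Step 3 — r_{ij} = s_{ij} / (s_i · s_j):
  r[X,X] = 1 (diagonal).
  r[X,Y] = 2.25 / (2.1213 · 2.0736) = 2.25 / 4.3989 = 0.5115
  r[Y,Y] = 1 (diagonal).

R is symmetric with unit diagonal. Assembling:

R = [[1, 0.5115],
 [0.5115, 1]]


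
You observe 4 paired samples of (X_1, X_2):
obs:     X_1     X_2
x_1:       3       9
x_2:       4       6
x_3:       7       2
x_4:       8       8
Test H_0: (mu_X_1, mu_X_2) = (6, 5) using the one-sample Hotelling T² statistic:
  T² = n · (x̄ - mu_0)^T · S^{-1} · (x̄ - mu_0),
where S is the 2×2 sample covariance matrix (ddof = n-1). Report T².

Step 1 — sample mean vector:
  mean(X_1) = (3 + 4 + 7 + 8) / 4 = 22/4 = 5.5
  mean(X_2) = (9 + 6 + 2 + 8) / 4 = 25/4 = 6.25
  x̄ = (5.5, 6.25),  deviation x̄ - mu_0 = (5.5, 6.25) - (6, 5) = (-0.5, 1.25).

Step 2 — sample covariance matrix, S[i,j] = (1/(n-1)) · Σ_k (x_{k,i} - mean_i) · (x_{k,j} - mean_j), divisor n-1 = 3:
  S[X_1,X_1] = ((-2.5)·(-2.5) + (-1.5)·(-1.5) + (1.5)·(1.5) + (2.5)·(2.5)) / 3 = 17/3 = 5.6667
  S[X_1,X_2] = ((-2.5)·(2.75) + (-1.5)·(-0.25) + (1.5)·(-4.25) + (2.5)·(1.75)) / 3 = -8.5/3 = -2.8333
  S[X_2,X_2] = ((2.75)·(2.75) + (-0.25)·(-0.25) + (-4.25)·(-4.25) + (1.75)·(1.75)) / 3 = 28.75/3 = 9.5833
  S = [[5.6667, -2.8333],
 [-2.8333, 9.5833]].

Step 3 — invert S. det(S) = 5.6667·9.5833 - (-2.8333)² = 46.2778.
  S^{-1} = (1/det) · [[d, -b], [-b, a]] = [[0.2071, 0.0612],
 [0.0612, 0.1224]].

Step 4 — quadratic form (x̄ - mu_0)^T · S^{-1} · (x̄ - mu_0):
  S^{-1} · (x̄ - mu_0) = (-0.027, 0.1224),
  (x̄ - mu_0)^T · [...] = (-0.5)·(-0.027) + (1.25)·(0.1224) = 0.1666.

Step 5 — scale by n: T² = 4 · 0.1666 = 0.6663.

T² ≈ 0.6663


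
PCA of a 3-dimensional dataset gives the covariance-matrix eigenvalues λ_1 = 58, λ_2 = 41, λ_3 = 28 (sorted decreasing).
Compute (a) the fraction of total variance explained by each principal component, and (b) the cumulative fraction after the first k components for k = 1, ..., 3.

Step 1 — total variance = trace(Sigma) = Σ λ_i = 58 + 41 + 28 = 127.

Step 2 — fraction explained by component i = λ_i / Σ λ:
  PC1: 58/127 = 0.4567
  PC2: 41/127 = 0.3228
  PC3: 28/127 = 0.2205

Step 3 — cumulative fraction after k components = (λ_1 + ... + λ_k) / Σ λ:
  k = 1: 58/127 = 0.4567
  k = 2: (58 + 41)/127 = 99/127 = 0.7795
  k = 3: (58 + 41 + 28)/127 = 127/127 = 1

Summary (fraction, with percent):

explained: PC1 0.4567 (45.67%), PC2 0.3228 (32.28%), PC3 0.2205 (22.05%);  cumulative: 0.4567, 0.7795, 1


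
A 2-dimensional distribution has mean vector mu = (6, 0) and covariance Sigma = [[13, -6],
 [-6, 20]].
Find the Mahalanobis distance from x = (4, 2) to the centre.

Step 1 — centre the observation: (x - mu) = (-2, 2).

Step 2 — invert Sigma. det(Sigma) = 13·20 - (-6)² = 224.
  Sigma^{-1} = (1/det) · [[d, -b], [-b, a]] = [[0.0893, 0.0268],
 [0.0268, 0.058]].

Step 3 — form the quadratic (x - mu)^T · Sigma^{-1} · (x - mu):
  Sigma^{-1} · (x - mu) = (-0.125, 0.0625).
  (x - mu)^T · [Sigma^{-1} · (x - mu)] = (-2)·(-0.125) + (2)·(0.0625) = 0.375.

Step 4 — take square root: d = √(0.375) ≈ 0.6124.

d(x, mu) = √(0.375) ≈ 0.6124


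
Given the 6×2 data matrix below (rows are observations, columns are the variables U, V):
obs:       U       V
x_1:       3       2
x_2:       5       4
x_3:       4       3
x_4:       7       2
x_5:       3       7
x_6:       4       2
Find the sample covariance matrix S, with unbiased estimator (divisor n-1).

Step 1 — column means:
  mean(U) = (3 + 5 + 4 + 7 + 3 + 4) / 6 = 26/6 = 4.3333
  mean(V) = (2 + 4 + 3 + 2 + 7 + 2) / 6 = 20/6 = 3.3333

Step 2 — sample covariance S[i,j] = (1/(n-1)) · Σ_k (x_{k,i} - mean_i) · (x_{k,j} - mean_j), with n-1 = 5.
  S[U,U] = ((-1.3333)·(-1.3333) + (0.6667)·(0.6667) + (-0.3333)·(-0.3333) + (2.6667)·(2.6667) + (-1.3333)·(-1.3333) + (-0.3333)·(-0.3333)) / 5 = 11.3333/5 = 2.2667
  S[U,V] = ((-1.3333)·(-1.3333) + (0.6667)·(0.6667) + (-0.3333)·(-0.3333) + (2.6667)·(-1.3333) + (-1.3333)·(3.6667) + (-0.3333)·(-1.3333)) / 5 = -5.6667/5 = -1.1333
  S[V,V] = ((-1.3333)·(-1.3333) + (0.6667)·(0.6667) + (-0.3333)·(-0.3333) + (-1.3333)·(-1.3333) + (3.6667)·(3.6667) + (-1.3333)·(-1.3333)) / 5 = 19.3333/5 = 3.8667

S is symmetric (S[j,i] = S[i,j]). Assembling:

S = [[2.2667, -1.1333],
 [-1.1333, 3.8667]]


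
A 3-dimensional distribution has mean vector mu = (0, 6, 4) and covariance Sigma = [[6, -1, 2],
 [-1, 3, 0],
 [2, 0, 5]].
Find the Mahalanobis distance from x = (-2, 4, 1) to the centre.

Step 1 — centre the observation: (x - mu) = (-2, -2, -3).

Step 2 — invert Sigma (cofactor / det for 3×3, or solve directly):
  Sigma^{-1} = [[0.2055, 0.0685, -0.0822],
 [0.0685, 0.3562, -0.0274],
 [-0.0822, -0.0274, 0.2329]].

Step 3 — form the quadratic (x - mu)^T · Sigma^{-1} · (x - mu):
  Sigma^{-1} · (x - mu) = (-0.3014, -0.7671, -0.4795).
  (x - mu)^T · [Sigma^{-1} · (x - mu)] = (-2)·(-0.3014) + (-2)·(-0.7671) + (-3)·(-0.4795) = 3.5753.

Step 4 — take square root: d = √(3.5753) ≈ 1.8909.

d(x, mu) = √(3.5753) ≈ 1.8909


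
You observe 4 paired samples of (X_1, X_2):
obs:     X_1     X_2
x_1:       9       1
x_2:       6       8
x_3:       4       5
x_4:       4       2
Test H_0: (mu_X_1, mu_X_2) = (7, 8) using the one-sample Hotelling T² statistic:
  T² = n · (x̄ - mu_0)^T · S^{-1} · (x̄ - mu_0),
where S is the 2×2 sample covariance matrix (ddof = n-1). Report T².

Step 1 — sample mean vector:
  mean(X_1) = (9 + 6 + 4 + 4) / 4 = 23/4 = 5.75
  mean(X_2) = (1 + 8 + 5 + 2) / 4 = 16/4 = 4
  x̄ = (5.75, 4),  deviation x̄ - mu_0 = (5.75, 4) - (7, 8) = (-1.25, -4).

Step 2 — sample covariance matrix, S[i,j] = (1/(n-1)) · Σ_k (x_{k,i} - mean_i) · (x_{k,j} - mean_j), divisor n-1 = 3:
  S[X_1,X_1] = ((3.25)·(3.25) + (0.25)·(0.25) + (-1.75)·(-1.75) + (-1.75)·(-1.75)) / 3 = 16.75/3 = 5.5833
  S[X_1,X_2] = ((3.25)·(-3) + (0.25)·(4) + (-1.75)·(1) + (-1.75)·(-2)) / 3 = -7/3 = -2.3333
  S[X_2,X_2] = ((-3)·(-3) + (4)·(4) + (1)·(1) + (-2)·(-2)) / 3 = 30/3 = 10
  S = [[5.5833, -2.3333],
 [-2.3333, 10]].

Step 3 — invert S. det(S) = 5.5833·10 - (-2.3333)² = 50.3889.
  S^{-1} = (1/det) · [[d, -b], [-b, a]] = [[0.1985, 0.0463],
 [0.0463, 0.1108]].

Step 4 — quadratic form (x̄ - mu_0)^T · S^{-1} · (x̄ - mu_0):
  S^{-1} · (x̄ - mu_0) = (-0.4333, -0.5011),
  (x̄ - mu_0)^T · [...] = (-1.25)·(-0.4333) + (-4)·(-0.5011) = 2.546.

Step 5 — scale by n: T² = 4 · 2.546 = 10.1841.

T² ≈ 10.1841


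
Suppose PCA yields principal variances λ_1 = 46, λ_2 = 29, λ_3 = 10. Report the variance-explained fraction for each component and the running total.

Step 1 — total variance = trace(Sigma) = Σ λ_i = 46 + 29 + 10 = 85.

Step 2 — fraction explained by component i = λ_i / Σ λ:
  PC1: 46/85 = 0.5412
  PC2: 29/85 = 0.3412
  PC3: 10/85 = 0.1176

Step 3 — cumulative fraction after k components = (λ_1 + ... + λ_k) / Σ λ:
  k = 1: 46/85 = 0.5412
  k = 2: (46 + 29)/85 = 75/85 = 0.8824
  k = 3: (46 + 29 + 10)/85 = 85/85 = 1

Summary (fraction, with percent):

explained: PC1 0.5412 (54.12%), PC2 0.3412 (34.12%), PC3 0.1176 (11.76%);  cumulative: 0.5412, 0.8824, 1


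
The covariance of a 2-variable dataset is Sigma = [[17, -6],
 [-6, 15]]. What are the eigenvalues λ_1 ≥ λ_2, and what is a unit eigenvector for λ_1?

Step 1 — characteristic polynomial of 2×2 Sigma:
  det(Sigma - λI) = λ² - trace · λ + det = 0.
  trace = 17 + 15 = 32, det = 17·15 - (-6)² = 219.
Step 2 — discriminant:
  Δ = trace² - 4·det = 1024 - 876 = 148.
Step 3 — eigenvalues:
  λ = (trace ± √Δ)/2 = (32 ± 12.1655)/2,
  λ_1 = 22.0828,  λ_2 = 9.9172.

Step 4 — unit eigenvector for λ_1: solve (Sigma - λ_1 I)v = 0. First row:
  (17 - 22.0828)·v_x + (-6)·v_y = 0, i.e. (-5.0828)·v_x + (-6)·v_y = 0,
  so v ∝ (b, λ_1 - a) = (-6, 5.0828); multiply by -1 so the first entry is positive: u = (6, -5.0828).
  ||u|| = √((6)² + (-5.0828)²) = √(61.8345) ≈ 7.8635,
  v_1 = u/||u|| ≈ (0.763, -0.6464) (||v_1|| = 1).

λ_1 = 22.0828,  λ_2 = 9.9172;  v_1 ≈ (0.763, -0.6464)


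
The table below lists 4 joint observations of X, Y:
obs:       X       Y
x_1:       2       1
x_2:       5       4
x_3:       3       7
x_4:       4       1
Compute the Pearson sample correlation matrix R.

Step 1 — column means:
  mean(X) = (2 + 5 + 3 + 4) / 4 = 14/4 = 3.5
  mean(Y) = (1 + 4 + 7 + 1) / 4 = 13/4 = 3.25

Step 2 — sample variances and covariances s[i,j] = (1/(n-1)) · Σ_k (x_{k,i} - mean_i) · (x_{k,j} - mean_j), with n-1 = 3:
  s[X,X] = ((-1.5)·(-1.5) + (1.5)·(1.5) + (-0.5)·(-0.5) + (0.5)·(0.5)) / 3 = 5/3 = 1.6667
  s[X,Y] = ((-1.5)·(-2.25) + (1.5)·(0.75) + (-0.5)·(3.75) + (0.5)·(-2.25)) / 3 = 1.5/3 = 0.5
  s[Y,Y] = ((-2.25)·(-2.25) + (0.75)·(0.75) + (3.75)·(3.75) + (-2.25)·(-2.25)) / 3 = 24.75/3 = 8.25
  Sample standard deviations s_i = √(s[i,i]):
  s(X) = √(1.6667) = 1.291
  s(Y) = √(8.25) = 2.8723

Step 3 — r_{ij} = s_{ij} / (s_i · s_j):
  r[X,X] = 1 (diagonal).
  r[X,Y] = 0.5 / (1.291 · 2.8723) = 0.5 / 3.7081 = 0.1348
  r[Y,Y] = 1 (diagonal).

R is symmetric with unit diagonal. Assembling:

R = [[1, 0.1348],
 [0.1348, 1]]


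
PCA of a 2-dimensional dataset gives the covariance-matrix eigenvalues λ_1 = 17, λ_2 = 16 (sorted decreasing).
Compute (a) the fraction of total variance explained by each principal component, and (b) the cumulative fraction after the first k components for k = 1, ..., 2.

Step 1 — total variance = trace(Sigma) = Σ λ_i = 17 + 16 = 33.

Step 2 — fraction explained by component i = λ_i / Σ λ:
  PC1: 17/33 = 0.5152
  PC2: 16/33 = 0.4848

Step 3 — cumulative fraction after k components = (λ_1 + ... + λ_k) / Σ λ:
  k = 1: 17/33 = 0.5152
  k = 2: (17 + 16)/33 = 33/33 = 1

Summary (fraction, with percent):

explained: PC1 0.5152 (51.52%), PC2 0.4848 (48.48%);  cumulative: 0.5152, 1


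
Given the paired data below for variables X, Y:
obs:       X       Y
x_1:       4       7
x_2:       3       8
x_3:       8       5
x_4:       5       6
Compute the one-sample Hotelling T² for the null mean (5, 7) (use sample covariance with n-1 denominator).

Step 1 — sample mean vector:
  mean(X) = (4 + 3 + 8 + 5) / 4 = 20/4 = 5
  mean(Y) = (7 + 8 + 5 + 6) / 4 = 26/4 = 6.5
  x̄ = (5, 6.5),  deviation x̄ - mu_0 = (5, 6.5) - (5, 7) = (0, -0.5).

Step 2 — sample covariance matrix, S[i,j] = (1/(n-1)) · Σ_k (x_{k,i} - mean_i) · (x_{k,j} - mean_j), divisor n-1 = 3:
  S[X,X] = ((-1)·(-1) + (-2)·(-2) + (3)·(3) + (0)·(0)) / 3 = 14/3 = 4.6667
  S[X,Y] = ((-1)·(0.5) + (-2)·(1.5) + (3)·(-1.5) + (0)·(-0.5)) / 3 = -8/3 = -2.6667
  S[Y,Y] = ((0.5)·(0.5) + (1.5)·(1.5) + (-1.5)·(-1.5) + (-0.5)·(-0.5)) / 3 = 5/3 = 1.6667
  S = [[4.6667, -2.6667],
 [-2.6667, 1.6667]].

Step 3 — invert S. det(S) = 4.6667·1.6667 - (-2.6667)² = 0.6667.
  S^{-1} = (1/det) · [[d, -b], [-b, a]] = [[2.5, 4],
 [4, 7]].

Step 4 — quadratic form (x̄ - mu_0)^T · S^{-1} · (x̄ - mu_0):
  S^{-1} · (x̄ - mu_0) = (-2, -3.5),
  (x̄ - mu_0)^T · [...] = (0)·(-2) + (-0.5)·(-3.5) = 1.75.

Step 5 — scale by n: T² = 4 · 1.75 = 7.

T² ≈ 7


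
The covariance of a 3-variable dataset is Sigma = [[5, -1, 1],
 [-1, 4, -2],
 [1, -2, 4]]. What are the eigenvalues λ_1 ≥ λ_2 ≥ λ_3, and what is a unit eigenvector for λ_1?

Step 1 — characteristic polynomial p(λ) = det(λI - Sigma) = λ³ - tr·λ² + c_1·λ - det, where tr = trace, c_1 = sum of the principal 2×2 minors, det = det(Sigma):
  tr = 5 + 4 + 4 = 13,
  c_1 = (5·4 - (-1)²) + (5·4 - (1)²) + (4·4 - (-2)²) = 19 + 19 + 12 = 50,
  det = 5·(4·4 - (-2)²) - (-1)·((-1)·4 - (-2)·(1)) + (1)·((-1)·(-2) - 4·(1)) = 5·(12) - (-1)·(-2) + (1)·(-2) = 56.
  So p(λ) = λ³ - 13λ² + 50λ - 56.
Step 2 — look for an integer root (rational root theorem: any rational root is an integer divisor of 56). Testing λ = 2:
  p(2) = 8 - 52 + 100 - 56 = 0  ✓
  Dividing out (λ - 2): p(λ) = (λ - 2)(λ² - 11λ + 28).
Step 3 — remaining eigenvalues from the quadratic λ² - 11λ + 28 = 0:
  Δ = 11² - 4·28 = 121 - 112 = 9,  λ = (11 ± √9)/2 = (11 ± 3)/2 = 7 or 4.
  Sorted: λ_1 = 7,  λ_2 = 4,  λ_3 = 2  (check: sum = 13 = tr ✓).

Step 4 — unit eigenvector for λ_1 = 7: v spans the null space of (Sigma - λ_1 I), whose rows are
  r_1 = (-2, -1, 1),  r_2 = (-1, -3, -2),  r_3 = (1, -2, -3).
  v is orthogonal to every row, so take v ∝ r_1 × r_2 = ((-1)·(-2) - (1)·(-3), (1)·(-1) - (-2)·(-2), (-2)·(-3) - (-1)·(-1)) = (5, -5, 5).
  Rescale (divide by 5): u = (1, -1, 1).
  ||u|| = √((1)² + (-1)² + (1)²) = √(3) ≈ 1.7321,  v_1 = u/||u|| ≈ (0.5774, -0.5774, 0.5774) (||v_1|| = 1).

λ_1 = 7,  λ_2 = 4,  λ_3 = 2;  v_1 ≈ (0.5774, -0.5774, 0.5774)


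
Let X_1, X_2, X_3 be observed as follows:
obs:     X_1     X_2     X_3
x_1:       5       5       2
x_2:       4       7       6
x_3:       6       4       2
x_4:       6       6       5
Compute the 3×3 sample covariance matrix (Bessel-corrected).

Step 1 — column means:
  mean(X_1) = (5 + 4 + 6 + 6) / 4 = 21/4 = 5.25
  mean(X_2) = (5 + 7 + 4 + 6) / 4 = 22/4 = 5.5
  mean(X_3) = (2 + 6 + 2 + 5) / 4 = 15/4 = 3.75

Step 2 — sample covariance S[i,j] = (1/(n-1)) · Σ_k (x_{k,i} - mean_i) · (x_{k,j} - mean_j), with n-1 = 3.
  S[X_1,X_1] = ((-0.25)·(-0.25) + (-1.25)·(-1.25) + (0.75)·(0.75) + (0.75)·(0.75)) / 3 = 2.75/3 = 0.9167
  S[X_1,X_2] = ((-0.25)·(-0.5) + (-1.25)·(1.5) + (0.75)·(-1.5) + (0.75)·(0.5)) / 3 = -2.5/3 = -0.8333
  S[X_1,X_3] = ((-0.25)·(-1.75) + (-1.25)·(2.25) + (0.75)·(-1.75) + (0.75)·(1.25)) / 3 = -2.75/3 = -0.9167
  S[X_2,X_2] = ((-0.5)·(-0.5) + (1.5)·(1.5) + (-1.5)·(-1.5) + (0.5)·(0.5)) / 3 = 5/3 = 1.6667
  S[X_2,X_3] = ((-0.5)·(-1.75) + (1.5)·(2.25) + (-1.5)·(-1.75) + (0.5)·(1.25)) / 3 = 7.5/3 = 2.5
  S[X_3,X_3] = ((-1.75)·(-1.75) + (2.25)·(2.25) + (-1.75)·(-1.75) + (1.25)·(1.25)) / 3 = 12.75/3 = 4.25

S is symmetric (S[j,i] = S[i,j]). Assembling:

S = [[0.9167, -0.8333, -0.9167],
 [-0.8333, 1.6667, 2.5],
 [-0.9167, 2.5, 4.25]]


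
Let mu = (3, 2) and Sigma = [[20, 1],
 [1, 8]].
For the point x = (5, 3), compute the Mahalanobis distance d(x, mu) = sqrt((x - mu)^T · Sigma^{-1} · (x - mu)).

Step 1 — centre the observation: (x - mu) = (2, 1).

Step 2 — invert Sigma. det(Sigma) = 20·8 - (1)² = 159.
  Sigma^{-1} = (1/det) · [[d, -b], [-b, a]] = [[0.0503, -0.0063],
 [-0.0063, 0.1258]].

Step 3 — form the quadratic (x - mu)^T · Sigma^{-1} · (x - mu):
  Sigma^{-1} · (x - mu) = (0.0943, 0.1132).
  (x - mu)^T · [Sigma^{-1} · (x - mu)] = (2)·(0.0943) + (1)·(0.1132) = 0.3019.

Step 4 — take square root: d = √(0.3019) ≈ 0.5494.

d(x, mu) = √(0.3019) ≈ 0.5494


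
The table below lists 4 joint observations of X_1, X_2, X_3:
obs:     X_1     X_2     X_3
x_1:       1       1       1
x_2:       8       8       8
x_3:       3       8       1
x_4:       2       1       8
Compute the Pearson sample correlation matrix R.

Step 1 — column means:
  mean(X_1) = (1 + 8 + 3 + 2) / 4 = 14/4 = 3.5
  mean(X_2) = (1 + 8 + 8 + 1) / 4 = 18/4 = 4.5
  mean(X_3) = (1 + 8 + 1 + 8) / 4 = 18/4 = 4.5

Step 2 — sample variances and covariances s[i,j] = (1/(n-1)) · Σ_k (x_{k,i} - mean_i) · (x_{k,j} - mean_j), with n-1 = 3:
  s[X_1,X_1] = ((-2.5)·(-2.5) + (4.5)·(4.5) + (-0.5)·(-0.5) + (-1.5)·(-1.5)) / 3 = 29/3 = 9.6667
  s[X_1,X_2] = ((-2.5)·(-3.5) + (4.5)·(3.5) + (-0.5)·(3.5) + (-1.5)·(-3.5)) / 3 = 28/3 = 9.3333
  s[X_1,X_3] = ((-2.5)·(-3.5) + (4.5)·(3.5) + (-0.5)·(-3.5) + (-1.5)·(3.5)) / 3 = 21/3 = 7
  s[X_2,X_2] = ((-3.5)·(-3.5) + (3.5)·(3.5) + (3.5)·(3.5) + (-3.5)·(-3.5)) / 3 = 49/3 = 16.3333
  s[X_2,X_3] = ((-3.5)·(-3.5) + (3.5)·(3.5) + (3.5)·(-3.5) + (-3.5)·(3.5)) / 3 = 0/3 = 0
  s[X_3,X_3] = ((-3.5)·(-3.5) + (3.5)·(3.5) + (-3.5)·(-3.5) + (3.5)·(3.5)) / 3 = 49/3 = 16.3333
  Sample standard deviations s_i = √(s[i,i]):
  s(X_1) = √(9.6667) = 3.1091
  s(X_2) = √(16.3333) = 4.0415
  s(X_3) = √(16.3333) = 4.0415

Step 3 — r_{ij} = s_{ij} / (s_i · s_j):
  r[X_1,X_1] = 1 (diagonal).
  r[X_1,X_2] = 9.3333 / (3.1091 · 4.0415) = 9.3333 / 12.5654 = 0.7428
  r[X_1,X_3] = 7 / (3.1091 · 4.0415) = 7 / 12.5654 = 0.5571
  r[X_2,X_2] = 1 (diagonal).
  r[X_2,X_3] = 0 / (4.0415 · 4.0415) = 0 / 16.3333 = 0
  r[X_3,X_3] = 1 (diagonal).

R is symmetric with unit diagonal. Assembling:

R = [[1, 0.7428, 0.5571],
 [0.7428, 1, 0],
 [0.5571, 0, 1]]


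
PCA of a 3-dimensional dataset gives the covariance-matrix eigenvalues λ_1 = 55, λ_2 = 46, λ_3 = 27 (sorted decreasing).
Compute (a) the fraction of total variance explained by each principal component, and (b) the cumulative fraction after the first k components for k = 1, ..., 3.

Step 1 — total variance = trace(Sigma) = Σ λ_i = 55 + 46 + 27 = 128.

Step 2 — fraction explained by component i = λ_i / Σ λ:
  PC1: 55/128 = 0.4297
  PC2: 46/128 = 0.3594
  PC3: 27/128 = 0.2109

Step 3 — cumulative fraction after k components = (λ_1 + ... + λ_k) / Σ λ:
  k = 1: 55/128 = 0.4297
  k = 2: (55 + 46)/128 = 101/128 = 0.7891
  k = 3: (55 + 46 + 27)/128 = 128/128 = 1

Summary (fraction, with percent):

explained: PC1 0.4297 (42.97%), PC2 0.3594 (35.94%), PC3 0.2109 (21.09%);  cumulative: 0.4297, 0.7891, 1


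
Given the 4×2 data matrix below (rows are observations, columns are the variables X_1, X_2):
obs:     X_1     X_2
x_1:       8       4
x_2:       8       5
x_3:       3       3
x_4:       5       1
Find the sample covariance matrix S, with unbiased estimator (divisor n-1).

Step 1 — column means:
  mean(X_1) = (8 + 8 + 3 + 5) / 4 = 24/4 = 6
  mean(X_2) = (4 + 5 + 3 + 1) / 4 = 13/4 = 3.25

Step 2 — sample covariance S[i,j] = (1/(n-1)) · Σ_k (x_{k,i} - mean_i) · (x_{k,j} - mean_j), with n-1 = 3.
  S[X_1,X_1] = ((2)·(2) + (2)·(2) + (-3)·(-3) + (-1)·(-1)) / 3 = 18/3 = 6
  S[X_1,X_2] = ((2)·(0.75) + (2)·(1.75) + (-3)·(-0.25) + (-1)·(-2.25)) / 3 = 8/3 = 2.6667
  S[X_2,X_2] = ((0.75)·(0.75) + (1.75)·(1.75) + (-0.25)·(-0.25) + (-2.25)·(-2.25)) / 3 = 8.75/3 = 2.9167

S is symmetric (S[j,i] = S[i,j]). Assembling:

S = [[6, 2.6667],
 [2.6667, 2.9167]]


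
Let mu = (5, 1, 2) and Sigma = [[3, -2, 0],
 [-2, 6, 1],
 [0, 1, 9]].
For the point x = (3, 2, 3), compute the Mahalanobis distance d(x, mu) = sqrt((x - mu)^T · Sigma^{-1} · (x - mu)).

Step 1 — centre the observation: (x - mu) = (-2, 1, 1).

Step 2 — invert Sigma (cofactor / det for 3×3, or solve directly):
  Sigma^{-1} = [[0.4309, 0.1463, -0.0163],
 [0.1463, 0.2195, -0.0244],
 [-0.0163, -0.0244, 0.1138]].

Step 3 — form the quadratic (x - mu)^T · Sigma^{-1} · (x - mu):
  Sigma^{-1} · (x - mu) = (-0.7317, -0.0976, 0.122).
  (x - mu)^T · [Sigma^{-1} · (x - mu)] = (-2)·(-0.7317) + (1)·(-0.0976) + (1)·(0.122) = 1.4878.

Step 4 — take square root: d = √(1.4878) ≈ 1.2198.

d(x, mu) = √(1.4878) ≈ 1.2198


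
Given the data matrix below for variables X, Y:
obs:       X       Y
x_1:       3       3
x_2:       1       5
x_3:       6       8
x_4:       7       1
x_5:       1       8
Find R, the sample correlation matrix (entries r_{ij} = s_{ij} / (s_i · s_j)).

Step 1 — column means:
  mean(X) = (3 + 1 + 6 + 7 + 1) / 5 = 18/5 = 3.6
  mean(Y) = (3 + 5 + 8 + 1 + 8) / 5 = 25/5 = 5

Step 2 — sample variances and covariances s[i,j] = (1/(n-1)) · Σ_k (x_{k,i} - mean_i) · (x_{k,j} - mean_j), with n-1 = 4:
  s[X,X] = ((-0.6)·(-0.6) + (-2.6)·(-2.6) + (2.4)·(2.4) + (3.4)·(3.4) + (-2.6)·(-2.6)) / 4 = 31.2/4 = 7.8
  s[X,Y] = ((-0.6)·(-2) + (-2.6)·(0) + (2.4)·(3) + (3.4)·(-4) + (-2.6)·(3)) / 4 = -13/4 = -3.25
  s[Y,Y] = ((-2)·(-2) + (0)·(0) + (3)·(3) + (-4)·(-4) + (3)·(3)) / 4 = 38/4 = 9.5
  Sample standard deviations s_i = √(s[i,i]):
  s(X) = √(7.8) = 2.7928
  s(Y) = √(9.5) = 3.0822

Step 3 — r_{ij} = s_{ij} / (s_i · s_j):
  r[X,X] = 1 (diagonal).
  r[X,Y] = -3.25 / (2.7928 · 3.0822) = -3.25 / 8.6081 = -0.3775
  r[Y,Y] = 1 (diagonal).

R is symmetric with unit diagonal. Assembling:

R = [[1, -0.3775],
 [-0.3775, 1]]


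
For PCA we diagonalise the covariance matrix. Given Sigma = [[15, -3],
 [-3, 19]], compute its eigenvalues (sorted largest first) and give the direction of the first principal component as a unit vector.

Step 1 — characteristic polynomial of 2×2 Sigma:
  det(Sigma - λI) = λ² - trace · λ + det = 0.
  trace = 15 + 19 = 34, det = 15·19 - (-3)² = 276.
Step 2 — discriminant:
  Δ = trace² - 4·det = 1156 - 1104 = 52.
Step 3 — eigenvalues:
  λ = (trace ± √Δ)/2 = (34 ± 7.2111)/2,
  λ_1 = 20.6056,  λ_2 = 13.3944.

Step 4 — unit eigenvector for λ_1: solve (Sigma - λ_1 I)v = 0. First row:
  (15 - 20.6056)·v_x + (-3)·v_y = 0, i.e. (-5.6056)·v_x + (-3)·v_y = 0,
  so v ∝ (b, λ_1 - a) = (-3, 5.6056); multiply by -1 so the first entry is positive: u = (3, -5.6056).
  ||u|| = √((3)² + (-5.6056)²) = √(40.4222) ≈ 6.3578,
  v_1 = u/||u|| ≈ (0.4719, -0.8817) (||v_1|| = 1).

λ_1 = 20.6056,  λ_2 = 13.3944;  v_1 ≈ (0.4719, -0.8817)


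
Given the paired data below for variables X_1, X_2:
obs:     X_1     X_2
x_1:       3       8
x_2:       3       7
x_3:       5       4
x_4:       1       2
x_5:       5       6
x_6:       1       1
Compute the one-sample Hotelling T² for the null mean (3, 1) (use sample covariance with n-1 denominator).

Step 1 — sample mean vector:
  mean(X_1) = (3 + 3 + 5 + 1 + 5 + 1) / 6 = 18/6 = 3
  mean(X_2) = (8 + 7 + 4 + 2 + 6 + 1) / 6 = 28/6 = 4.6667
  x̄ = (3, 4.6667),  deviation x̄ - mu_0 = (3, 4.6667) - (3, 1) = (0, 3.6667).

Step 2 — sample covariance matrix, S[i,j] = (1/(n-1)) · Σ_k (x_{k,i} - mean_i) · (x_{k,j} - mean_j), divisor n-1 = 5:
  S[X_1,X_1] = ((0)·(0) + (0)·(0) + (2)·(2) + (-2)·(-2) + (2)·(2) + (-2)·(-2)) / 5 = 16/5 = 3.2
  S[X_1,X_2] = ((0)·(3.3333) + (0)·(2.3333) + (2)·(-0.6667) + (-2)·(-2.6667) + (2)·(1.3333) + (-2)·(-3.6667)) / 5 = 14/5 = 2.8
  S[X_2,X_2] = ((3.3333)·(3.3333) + (2.3333)·(2.3333) + (-0.6667)·(-0.6667) + (-2.6667)·(-2.6667) + (1.3333)·(1.3333) + (-3.6667)·(-3.6667)) / 5 = 39.3333/5 = 7.8667
  S = [[3.2, 2.8],
 [2.8, 7.8667]].

Step 3 — invert S. det(S) = 3.2·7.8667 - (2.8)² = 17.3333.
  S^{-1} = (1/det) · [[d, -b], [-b, a]] = [[0.4538, -0.1615],
 [-0.1615, 0.1846]].

Step 4 — quadratic form (x̄ - mu_0)^T · S^{-1} · (x̄ - mu_0):
  S^{-1} · (x̄ - mu_0) = (-0.5923, 0.6769),
  (x̄ - mu_0)^T · [...] = (0)·(-0.5923) + (3.6667)·(0.6769) = 2.4821.

Step 5 — scale by n: T² = 6 · 2.4821 = 14.8923.

T² ≈ 14.8923


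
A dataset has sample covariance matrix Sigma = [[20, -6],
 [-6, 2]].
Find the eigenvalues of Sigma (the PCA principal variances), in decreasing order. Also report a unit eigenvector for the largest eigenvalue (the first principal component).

Step 1 — characteristic polynomial of 2×2 Sigma:
  det(Sigma - λI) = λ² - trace · λ + det = 0.
  trace = 20 + 2 = 22, det = 20·2 - (-6)² = 4.
Step 2 — discriminant:
  Δ = trace² - 4·det = 484 - 16 = 468.
Step 3 — eigenvalues:
  λ = (trace ± √Δ)/2 = (22 ± 21.6333)/2,
  λ_1 = 21.8167,  λ_2 = 0.1833.

Step 4 — unit eigenvector for λ_1: solve (Sigma - λ_1 I)v = 0. First row:
  (20 - 21.8167)·v_x + (-6)·v_y = 0, i.e. (-1.8167)·v_x + (-6)·v_y = 0,
  so v ∝ (b, λ_1 - a) = (-6, 1.8167); multiply by -1 so the first entry is positive: u = (6, -1.8167).
  ||u|| = √((6)² + (-1.8167)²) = √(39.3002) ≈ 6.269,
  v_1 = u/||u|| ≈ (0.9571, -0.2898) (||v_1|| = 1).

λ_1 = 21.8167,  λ_2 = 0.1833;  v_1 ≈ (0.9571, -0.2898)


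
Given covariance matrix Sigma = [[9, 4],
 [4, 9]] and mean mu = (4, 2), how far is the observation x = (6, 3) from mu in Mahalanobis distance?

Step 1 — centre the observation: (x - mu) = (2, 1).

Step 2 — invert Sigma. det(Sigma) = 9·9 - (4)² = 65.
  Sigma^{-1} = (1/det) · [[d, -b], [-b, a]] = [[0.1385, -0.0615],
 [-0.0615, 0.1385]].

Step 3 — form the quadratic (x - mu)^T · Sigma^{-1} · (x - mu):
  Sigma^{-1} · (x - mu) = (0.2154, 0.0154).
  (x - mu)^T · [Sigma^{-1} · (x - mu)] = (2)·(0.2154) + (1)·(0.0154) = 0.4462.

Step 4 — take square root: d = √(0.4462) ≈ 0.6679.

d(x, mu) = √(0.4462) ≈ 0.6679
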